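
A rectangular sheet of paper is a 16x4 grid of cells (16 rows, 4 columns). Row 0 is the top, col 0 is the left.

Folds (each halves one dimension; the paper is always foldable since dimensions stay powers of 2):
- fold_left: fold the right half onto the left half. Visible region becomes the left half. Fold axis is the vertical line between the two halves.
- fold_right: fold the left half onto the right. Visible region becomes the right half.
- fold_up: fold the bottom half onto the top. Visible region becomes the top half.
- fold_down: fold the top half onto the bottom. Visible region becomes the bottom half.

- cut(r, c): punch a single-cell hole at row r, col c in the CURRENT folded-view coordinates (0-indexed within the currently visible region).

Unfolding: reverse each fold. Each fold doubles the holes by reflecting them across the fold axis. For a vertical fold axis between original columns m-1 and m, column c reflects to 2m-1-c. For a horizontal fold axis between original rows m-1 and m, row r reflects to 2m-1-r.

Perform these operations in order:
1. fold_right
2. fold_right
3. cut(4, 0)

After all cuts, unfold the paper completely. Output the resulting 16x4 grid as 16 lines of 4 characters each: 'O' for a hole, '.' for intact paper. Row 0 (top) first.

Answer: ....
....
....
....
OOOO
....
....
....
....
....
....
....
....
....
....
....

Derivation:
Op 1 fold_right: fold axis v@2; visible region now rows[0,16) x cols[2,4) = 16x2
Op 2 fold_right: fold axis v@3; visible region now rows[0,16) x cols[3,4) = 16x1
Op 3 cut(4, 0): punch at orig (4,3); cuts so far [(4, 3)]; region rows[0,16) x cols[3,4) = 16x1
Unfold 1 (reflect across v@3): 2 holes -> [(4, 2), (4, 3)]
Unfold 2 (reflect across v@2): 4 holes -> [(4, 0), (4, 1), (4, 2), (4, 3)]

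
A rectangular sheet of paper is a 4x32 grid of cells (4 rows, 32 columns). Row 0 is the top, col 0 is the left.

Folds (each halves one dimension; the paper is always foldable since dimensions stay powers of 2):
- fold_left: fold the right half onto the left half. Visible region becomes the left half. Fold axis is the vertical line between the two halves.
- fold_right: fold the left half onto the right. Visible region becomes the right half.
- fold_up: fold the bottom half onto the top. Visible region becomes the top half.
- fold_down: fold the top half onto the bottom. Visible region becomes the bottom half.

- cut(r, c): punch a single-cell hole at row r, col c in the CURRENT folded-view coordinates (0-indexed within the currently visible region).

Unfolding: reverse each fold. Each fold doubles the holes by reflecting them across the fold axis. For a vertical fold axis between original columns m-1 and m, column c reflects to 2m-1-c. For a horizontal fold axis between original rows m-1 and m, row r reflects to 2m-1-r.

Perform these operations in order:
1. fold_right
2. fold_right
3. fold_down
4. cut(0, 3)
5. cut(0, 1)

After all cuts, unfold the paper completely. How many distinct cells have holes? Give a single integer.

Op 1 fold_right: fold axis v@16; visible region now rows[0,4) x cols[16,32) = 4x16
Op 2 fold_right: fold axis v@24; visible region now rows[0,4) x cols[24,32) = 4x8
Op 3 fold_down: fold axis h@2; visible region now rows[2,4) x cols[24,32) = 2x8
Op 4 cut(0, 3): punch at orig (2,27); cuts so far [(2, 27)]; region rows[2,4) x cols[24,32) = 2x8
Op 5 cut(0, 1): punch at orig (2,25); cuts so far [(2, 25), (2, 27)]; region rows[2,4) x cols[24,32) = 2x8
Unfold 1 (reflect across h@2): 4 holes -> [(1, 25), (1, 27), (2, 25), (2, 27)]
Unfold 2 (reflect across v@24): 8 holes -> [(1, 20), (1, 22), (1, 25), (1, 27), (2, 20), (2, 22), (2, 25), (2, 27)]
Unfold 3 (reflect across v@16): 16 holes -> [(1, 4), (1, 6), (1, 9), (1, 11), (1, 20), (1, 22), (1, 25), (1, 27), (2, 4), (2, 6), (2, 9), (2, 11), (2, 20), (2, 22), (2, 25), (2, 27)]

Answer: 16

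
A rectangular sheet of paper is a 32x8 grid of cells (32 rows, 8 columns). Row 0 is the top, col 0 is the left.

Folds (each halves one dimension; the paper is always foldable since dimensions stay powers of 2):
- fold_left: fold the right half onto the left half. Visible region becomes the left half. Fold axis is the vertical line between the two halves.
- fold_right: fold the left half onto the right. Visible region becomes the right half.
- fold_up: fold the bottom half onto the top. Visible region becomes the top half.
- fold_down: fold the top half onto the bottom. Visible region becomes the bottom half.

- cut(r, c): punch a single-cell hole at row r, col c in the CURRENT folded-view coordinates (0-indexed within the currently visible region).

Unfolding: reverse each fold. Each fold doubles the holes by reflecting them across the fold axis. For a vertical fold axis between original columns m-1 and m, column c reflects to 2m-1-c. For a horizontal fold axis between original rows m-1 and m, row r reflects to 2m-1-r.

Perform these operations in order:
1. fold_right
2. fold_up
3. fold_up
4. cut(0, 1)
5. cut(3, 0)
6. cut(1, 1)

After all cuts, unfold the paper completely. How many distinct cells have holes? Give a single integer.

Op 1 fold_right: fold axis v@4; visible region now rows[0,32) x cols[4,8) = 32x4
Op 2 fold_up: fold axis h@16; visible region now rows[0,16) x cols[4,8) = 16x4
Op 3 fold_up: fold axis h@8; visible region now rows[0,8) x cols[4,8) = 8x4
Op 4 cut(0, 1): punch at orig (0,5); cuts so far [(0, 5)]; region rows[0,8) x cols[4,8) = 8x4
Op 5 cut(3, 0): punch at orig (3,4); cuts so far [(0, 5), (3, 4)]; region rows[0,8) x cols[4,8) = 8x4
Op 6 cut(1, 1): punch at orig (1,5); cuts so far [(0, 5), (1, 5), (3, 4)]; region rows[0,8) x cols[4,8) = 8x4
Unfold 1 (reflect across h@8): 6 holes -> [(0, 5), (1, 5), (3, 4), (12, 4), (14, 5), (15, 5)]
Unfold 2 (reflect across h@16): 12 holes -> [(0, 5), (1, 5), (3, 4), (12, 4), (14, 5), (15, 5), (16, 5), (17, 5), (19, 4), (28, 4), (30, 5), (31, 5)]
Unfold 3 (reflect across v@4): 24 holes -> [(0, 2), (0, 5), (1, 2), (1, 5), (3, 3), (3, 4), (12, 3), (12, 4), (14, 2), (14, 5), (15, 2), (15, 5), (16, 2), (16, 5), (17, 2), (17, 5), (19, 3), (19, 4), (28, 3), (28, 4), (30, 2), (30, 5), (31, 2), (31, 5)]

Answer: 24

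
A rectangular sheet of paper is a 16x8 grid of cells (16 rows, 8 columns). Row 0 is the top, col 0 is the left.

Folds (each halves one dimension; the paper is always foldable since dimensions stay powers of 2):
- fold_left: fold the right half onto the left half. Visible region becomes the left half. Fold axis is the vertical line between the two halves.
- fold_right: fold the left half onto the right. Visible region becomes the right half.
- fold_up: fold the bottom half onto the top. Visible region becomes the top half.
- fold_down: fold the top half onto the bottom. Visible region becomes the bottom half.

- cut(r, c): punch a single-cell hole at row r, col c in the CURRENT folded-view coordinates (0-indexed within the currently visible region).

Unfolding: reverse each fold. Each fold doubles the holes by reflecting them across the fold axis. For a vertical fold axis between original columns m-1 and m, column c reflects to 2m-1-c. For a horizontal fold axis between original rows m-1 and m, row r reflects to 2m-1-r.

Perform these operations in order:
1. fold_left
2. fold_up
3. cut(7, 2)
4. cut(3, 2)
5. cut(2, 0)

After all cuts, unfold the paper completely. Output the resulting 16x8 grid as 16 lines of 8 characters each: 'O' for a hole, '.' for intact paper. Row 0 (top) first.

Op 1 fold_left: fold axis v@4; visible region now rows[0,16) x cols[0,4) = 16x4
Op 2 fold_up: fold axis h@8; visible region now rows[0,8) x cols[0,4) = 8x4
Op 3 cut(7, 2): punch at orig (7,2); cuts so far [(7, 2)]; region rows[0,8) x cols[0,4) = 8x4
Op 4 cut(3, 2): punch at orig (3,2); cuts so far [(3, 2), (7, 2)]; region rows[0,8) x cols[0,4) = 8x4
Op 5 cut(2, 0): punch at orig (2,0); cuts so far [(2, 0), (3, 2), (7, 2)]; region rows[0,8) x cols[0,4) = 8x4
Unfold 1 (reflect across h@8): 6 holes -> [(2, 0), (3, 2), (7, 2), (8, 2), (12, 2), (13, 0)]
Unfold 2 (reflect across v@4): 12 holes -> [(2, 0), (2, 7), (3, 2), (3, 5), (7, 2), (7, 5), (8, 2), (8, 5), (12, 2), (12, 5), (13, 0), (13, 7)]

Answer: ........
........
O......O
..O..O..
........
........
........
..O..O..
..O..O..
........
........
........
..O..O..
O......O
........
........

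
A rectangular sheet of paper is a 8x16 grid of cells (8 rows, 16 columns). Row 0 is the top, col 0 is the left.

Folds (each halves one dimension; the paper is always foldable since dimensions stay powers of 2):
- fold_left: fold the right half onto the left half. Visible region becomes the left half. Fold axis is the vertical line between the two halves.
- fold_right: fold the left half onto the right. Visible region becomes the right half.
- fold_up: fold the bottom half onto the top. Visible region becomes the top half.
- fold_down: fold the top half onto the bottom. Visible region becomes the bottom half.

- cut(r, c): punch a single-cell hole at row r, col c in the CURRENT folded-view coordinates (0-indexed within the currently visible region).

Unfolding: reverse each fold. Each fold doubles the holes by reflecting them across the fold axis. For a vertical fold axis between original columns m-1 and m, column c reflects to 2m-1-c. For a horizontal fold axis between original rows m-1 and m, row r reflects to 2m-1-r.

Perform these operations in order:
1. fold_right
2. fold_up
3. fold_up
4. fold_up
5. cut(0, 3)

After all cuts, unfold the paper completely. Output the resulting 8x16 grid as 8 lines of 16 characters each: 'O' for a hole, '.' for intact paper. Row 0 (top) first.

Answer: ....O......O....
....O......O....
....O......O....
....O......O....
....O......O....
....O......O....
....O......O....
....O......O....

Derivation:
Op 1 fold_right: fold axis v@8; visible region now rows[0,8) x cols[8,16) = 8x8
Op 2 fold_up: fold axis h@4; visible region now rows[0,4) x cols[8,16) = 4x8
Op 3 fold_up: fold axis h@2; visible region now rows[0,2) x cols[8,16) = 2x8
Op 4 fold_up: fold axis h@1; visible region now rows[0,1) x cols[8,16) = 1x8
Op 5 cut(0, 3): punch at orig (0,11); cuts so far [(0, 11)]; region rows[0,1) x cols[8,16) = 1x8
Unfold 1 (reflect across h@1): 2 holes -> [(0, 11), (1, 11)]
Unfold 2 (reflect across h@2): 4 holes -> [(0, 11), (1, 11), (2, 11), (3, 11)]
Unfold 3 (reflect across h@4): 8 holes -> [(0, 11), (1, 11), (2, 11), (3, 11), (4, 11), (5, 11), (6, 11), (7, 11)]
Unfold 4 (reflect across v@8): 16 holes -> [(0, 4), (0, 11), (1, 4), (1, 11), (2, 4), (2, 11), (3, 4), (3, 11), (4, 4), (4, 11), (5, 4), (5, 11), (6, 4), (6, 11), (7, 4), (7, 11)]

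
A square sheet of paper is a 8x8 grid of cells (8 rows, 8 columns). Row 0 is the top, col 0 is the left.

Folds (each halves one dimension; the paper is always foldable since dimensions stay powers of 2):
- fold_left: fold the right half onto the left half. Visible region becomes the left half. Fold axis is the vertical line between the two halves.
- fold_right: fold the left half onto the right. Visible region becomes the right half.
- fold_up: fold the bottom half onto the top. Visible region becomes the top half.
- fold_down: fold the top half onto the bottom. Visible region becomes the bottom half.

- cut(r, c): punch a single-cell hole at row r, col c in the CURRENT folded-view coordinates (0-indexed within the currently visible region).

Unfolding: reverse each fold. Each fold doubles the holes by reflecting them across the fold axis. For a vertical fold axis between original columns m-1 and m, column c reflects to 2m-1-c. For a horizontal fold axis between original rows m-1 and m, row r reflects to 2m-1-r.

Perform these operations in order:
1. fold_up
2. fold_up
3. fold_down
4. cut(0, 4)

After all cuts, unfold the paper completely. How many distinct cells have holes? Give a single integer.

Answer: 8

Derivation:
Op 1 fold_up: fold axis h@4; visible region now rows[0,4) x cols[0,8) = 4x8
Op 2 fold_up: fold axis h@2; visible region now rows[0,2) x cols[0,8) = 2x8
Op 3 fold_down: fold axis h@1; visible region now rows[1,2) x cols[0,8) = 1x8
Op 4 cut(0, 4): punch at orig (1,4); cuts so far [(1, 4)]; region rows[1,2) x cols[0,8) = 1x8
Unfold 1 (reflect across h@1): 2 holes -> [(0, 4), (1, 4)]
Unfold 2 (reflect across h@2): 4 holes -> [(0, 4), (1, 4), (2, 4), (3, 4)]
Unfold 3 (reflect across h@4): 8 holes -> [(0, 4), (1, 4), (2, 4), (3, 4), (4, 4), (5, 4), (6, 4), (7, 4)]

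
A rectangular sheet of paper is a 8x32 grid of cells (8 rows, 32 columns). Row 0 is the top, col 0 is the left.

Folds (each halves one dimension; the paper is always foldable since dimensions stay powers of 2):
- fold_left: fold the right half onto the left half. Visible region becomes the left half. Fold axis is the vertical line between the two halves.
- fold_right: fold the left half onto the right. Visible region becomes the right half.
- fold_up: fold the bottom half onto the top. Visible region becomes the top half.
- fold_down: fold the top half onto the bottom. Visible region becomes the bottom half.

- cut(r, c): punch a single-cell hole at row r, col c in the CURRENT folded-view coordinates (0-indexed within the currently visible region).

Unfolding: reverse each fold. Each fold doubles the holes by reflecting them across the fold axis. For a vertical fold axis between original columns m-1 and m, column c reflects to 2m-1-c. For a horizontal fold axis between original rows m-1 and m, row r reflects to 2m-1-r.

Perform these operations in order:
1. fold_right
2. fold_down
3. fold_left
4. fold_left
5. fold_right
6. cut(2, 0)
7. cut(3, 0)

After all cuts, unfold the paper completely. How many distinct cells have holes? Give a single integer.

Answer: 64

Derivation:
Op 1 fold_right: fold axis v@16; visible region now rows[0,8) x cols[16,32) = 8x16
Op 2 fold_down: fold axis h@4; visible region now rows[4,8) x cols[16,32) = 4x16
Op 3 fold_left: fold axis v@24; visible region now rows[4,8) x cols[16,24) = 4x8
Op 4 fold_left: fold axis v@20; visible region now rows[4,8) x cols[16,20) = 4x4
Op 5 fold_right: fold axis v@18; visible region now rows[4,8) x cols[18,20) = 4x2
Op 6 cut(2, 0): punch at orig (6,18); cuts so far [(6, 18)]; region rows[4,8) x cols[18,20) = 4x2
Op 7 cut(3, 0): punch at orig (7,18); cuts so far [(6, 18), (7, 18)]; region rows[4,8) x cols[18,20) = 4x2
Unfold 1 (reflect across v@18): 4 holes -> [(6, 17), (6, 18), (7, 17), (7, 18)]
Unfold 2 (reflect across v@20): 8 holes -> [(6, 17), (6, 18), (6, 21), (6, 22), (7, 17), (7, 18), (7, 21), (7, 22)]
Unfold 3 (reflect across v@24): 16 holes -> [(6, 17), (6, 18), (6, 21), (6, 22), (6, 25), (6, 26), (6, 29), (6, 30), (7, 17), (7, 18), (7, 21), (7, 22), (7, 25), (7, 26), (7, 29), (7, 30)]
Unfold 4 (reflect across h@4): 32 holes -> [(0, 17), (0, 18), (0, 21), (0, 22), (0, 25), (0, 26), (0, 29), (0, 30), (1, 17), (1, 18), (1, 21), (1, 22), (1, 25), (1, 26), (1, 29), (1, 30), (6, 17), (6, 18), (6, 21), (6, 22), (6, 25), (6, 26), (6, 29), (6, 30), (7, 17), (7, 18), (7, 21), (7, 22), (7, 25), (7, 26), (7, 29), (7, 30)]
Unfold 5 (reflect across v@16): 64 holes -> [(0, 1), (0, 2), (0, 5), (0, 6), (0, 9), (0, 10), (0, 13), (0, 14), (0, 17), (0, 18), (0, 21), (0, 22), (0, 25), (0, 26), (0, 29), (0, 30), (1, 1), (1, 2), (1, 5), (1, 6), (1, 9), (1, 10), (1, 13), (1, 14), (1, 17), (1, 18), (1, 21), (1, 22), (1, 25), (1, 26), (1, 29), (1, 30), (6, 1), (6, 2), (6, 5), (6, 6), (6, 9), (6, 10), (6, 13), (6, 14), (6, 17), (6, 18), (6, 21), (6, 22), (6, 25), (6, 26), (6, 29), (6, 30), (7, 1), (7, 2), (7, 5), (7, 6), (7, 9), (7, 10), (7, 13), (7, 14), (7, 17), (7, 18), (7, 21), (7, 22), (7, 25), (7, 26), (7, 29), (7, 30)]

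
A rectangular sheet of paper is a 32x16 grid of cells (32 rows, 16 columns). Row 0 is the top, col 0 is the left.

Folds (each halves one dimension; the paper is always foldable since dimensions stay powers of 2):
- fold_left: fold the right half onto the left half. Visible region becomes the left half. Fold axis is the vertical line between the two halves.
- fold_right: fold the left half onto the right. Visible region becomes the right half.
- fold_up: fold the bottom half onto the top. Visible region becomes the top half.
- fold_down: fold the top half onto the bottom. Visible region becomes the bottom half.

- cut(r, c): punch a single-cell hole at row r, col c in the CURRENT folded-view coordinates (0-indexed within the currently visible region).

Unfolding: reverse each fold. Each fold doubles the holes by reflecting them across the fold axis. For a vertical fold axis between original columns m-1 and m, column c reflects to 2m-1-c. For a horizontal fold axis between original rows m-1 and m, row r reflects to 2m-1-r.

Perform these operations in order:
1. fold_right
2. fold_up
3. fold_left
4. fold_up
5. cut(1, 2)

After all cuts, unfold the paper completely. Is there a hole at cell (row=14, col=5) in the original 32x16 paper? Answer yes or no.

Op 1 fold_right: fold axis v@8; visible region now rows[0,32) x cols[8,16) = 32x8
Op 2 fold_up: fold axis h@16; visible region now rows[0,16) x cols[8,16) = 16x8
Op 3 fold_left: fold axis v@12; visible region now rows[0,16) x cols[8,12) = 16x4
Op 4 fold_up: fold axis h@8; visible region now rows[0,8) x cols[8,12) = 8x4
Op 5 cut(1, 2): punch at orig (1,10); cuts so far [(1, 10)]; region rows[0,8) x cols[8,12) = 8x4
Unfold 1 (reflect across h@8): 2 holes -> [(1, 10), (14, 10)]
Unfold 2 (reflect across v@12): 4 holes -> [(1, 10), (1, 13), (14, 10), (14, 13)]
Unfold 3 (reflect across h@16): 8 holes -> [(1, 10), (1, 13), (14, 10), (14, 13), (17, 10), (17, 13), (30, 10), (30, 13)]
Unfold 4 (reflect across v@8): 16 holes -> [(1, 2), (1, 5), (1, 10), (1, 13), (14, 2), (14, 5), (14, 10), (14, 13), (17, 2), (17, 5), (17, 10), (17, 13), (30, 2), (30, 5), (30, 10), (30, 13)]
Holes: [(1, 2), (1, 5), (1, 10), (1, 13), (14, 2), (14, 5), (14, 10), (14, 13), (17, 2), (17, 5), (17, 10), (17, 13), (30, 2), (30, 5), (30, 10), (30, 13)]

Answer: yes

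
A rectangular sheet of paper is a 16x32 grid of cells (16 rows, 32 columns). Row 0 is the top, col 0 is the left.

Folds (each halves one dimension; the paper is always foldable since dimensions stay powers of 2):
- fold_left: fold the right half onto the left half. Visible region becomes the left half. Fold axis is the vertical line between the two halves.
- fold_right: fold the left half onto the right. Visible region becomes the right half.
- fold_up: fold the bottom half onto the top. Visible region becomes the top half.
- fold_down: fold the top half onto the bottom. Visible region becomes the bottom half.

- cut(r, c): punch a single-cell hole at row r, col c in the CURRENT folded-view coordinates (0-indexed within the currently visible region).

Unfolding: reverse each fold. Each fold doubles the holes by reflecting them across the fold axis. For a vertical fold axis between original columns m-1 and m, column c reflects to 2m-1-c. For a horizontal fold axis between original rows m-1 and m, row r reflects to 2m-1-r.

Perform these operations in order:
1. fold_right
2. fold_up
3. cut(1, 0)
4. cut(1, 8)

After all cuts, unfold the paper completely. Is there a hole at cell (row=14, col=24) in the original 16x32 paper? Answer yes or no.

Op 1 fold_right: fold axis v@16; visible region now rows[0,16) x cols[16,32) = 16x16
Op 2 fold_up: fold axis h@8; visible region now rows[0,8) x cols[16,32) = 8x16
Op 3 cut(1, 0): punch at orig (1,16); cuts so far [(1, 16)]; region rows[0,8) x cols[16,32) = 8x16
Op 4 cut(1, 8): punch at orig (1,24); cuts so far [(1, 16), (1, 24)]; region rows[0,8) x cols[16,32) = 8x16
Unfold 1 (reflect across h@8): 4 holes -> [(1, 16), (1, 24), (14, 16), (14, 24)]
Unfold 2 (reflect across v@16): 8 holes -> [(1, 7), (1, 15), (1, 16), (1, 24), (14, 7), (14, 15), (14, 16), (14, 24)]
Holes: [(1, 7), (1, 15), (1, 16), (1, 24), (14, 7), (14, 15), (14, 16), (14, 24)]

Answer: yes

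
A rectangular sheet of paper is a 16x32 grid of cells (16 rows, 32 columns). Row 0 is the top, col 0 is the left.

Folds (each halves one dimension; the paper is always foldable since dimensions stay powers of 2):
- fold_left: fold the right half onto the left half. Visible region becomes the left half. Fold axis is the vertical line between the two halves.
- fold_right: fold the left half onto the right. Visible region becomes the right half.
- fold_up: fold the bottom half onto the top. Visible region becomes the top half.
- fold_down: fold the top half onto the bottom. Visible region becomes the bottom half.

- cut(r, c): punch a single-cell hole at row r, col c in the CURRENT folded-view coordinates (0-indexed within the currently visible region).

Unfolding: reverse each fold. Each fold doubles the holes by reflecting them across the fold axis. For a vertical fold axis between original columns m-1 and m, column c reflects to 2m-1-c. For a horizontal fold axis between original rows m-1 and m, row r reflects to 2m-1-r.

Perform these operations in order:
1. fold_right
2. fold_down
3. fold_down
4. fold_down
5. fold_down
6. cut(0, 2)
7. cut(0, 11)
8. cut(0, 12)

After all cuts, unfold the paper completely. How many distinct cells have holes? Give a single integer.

Answer: 96

Derivation:
Op 1 fold_right: fold axis v@16; visible region now rows[0,16) x cols[16,32) = 16x16
Op 2 fold_down: fold axis h@8; visible region now rows[8,16) x cols[16,32) = 8x16
Op 3 fold_down: fold axis h@12; visible region now rows[12,16) x cols[16,32) = 4x16
Op 4 fold_down: fold axis h@14; visible region now rows[14,16) x cols[16,32) = 2x16
Op 5 fold_down: fold axis h@15; visible region now rows[15,16) x cols[16,32) = 1x16
Op 6 cut(0, 2): punch at orig (15,18); cuts so far [(15, 18)]; region rows[15,16) x cols[16,32) = 1x16
Op 7 cut(0, 11): punch at orig (15,27); cuts so far [(15, 18), (15, 27)]; region rows[15,16) x cols[16,32) = 1x16
Op 8 cut(0, 12): punch at orig (15,28); cuts so far [(15, 18), (15, 27), (15, 28)]; region rows[15,16) x cols[16,32) = 1x16
Unfold 1 (reflect across h@15): 6 holes -> [(14, 18), (14, 27), (14, 28), (15, 18), (15, 27), (15, 28)]
Unfold 2 (reflect across h@14): 12 holes -> [(12, 18), (12, 27), (12, 28), (13, 18), (13, 27), (13, 28), (14, 18), (14, 27), (14, 28), (15, 18), (15, 27), (15, 28)]
Unfold 3 (reflect across h@12): 24 holes -> [(8, 18), (8, 27), (8, 28), (9, 18), (9, 27), (9, 28), (10, 18), (10, 27), (10, 28), (11, 18), (11, 27), (11, 28), (12, 18), (12, 27), (12, 28), (13, 18), (13, 27), (13, 28), (14, 18), (14, 27), (14, 28), (15, 18), (15, 27), (15, 28)]
Unfold 4 (reflect across h@8): 48 holes -> [(0, 18), (0, 27), (0, 28), (1, 18), (1, 27), (1, 28), (2, 18), (2, 27), (2, 28), (3, 18), (3, 27), (3, 28), (4, 18), (4, 27), (4, 28), (5, 18), (5, 27), (5, 28), (6, 18), (6, 27), (6, 28), (7, 18), (7, 27), (7, 28), (8, 18), (8, 27), (8, 28), (9, 18), (9, 27), (9, 28), (10, 18), (10, 27), (10, 28), (11, 18), (11, 27), (11, 28), (12, 18), (12, 27), (12, 28), (13, 18), (13, 27), (13, 28), (14, 18), (14, 27), (14, 28), (15, 18), (15, 27), (15, 28)]
Unfold 5 (reflect across v@16): 96 holes -> [(0, 3), (0, 4), (0, 13), (0, 18), (0, 27), (0, 28), (1, 3), (1, 4), (1, 13), (1, 18), (1, 27), (1, 28), (2, 3), (2, 4), (2, 13), (2, 18), (2, 27), (2, 28), (3, 3), (3, 4), (3, 13), (3, 18), (3, 27), (3, 28), (4, 3), (4, 4), (4, 13), (4, 18), (4, 27), (4, 28), (5, 3), (5, 4), (5, 13), (5, 18), (5, 27), (5, 28), (6, 3), (6, 4), (6, 13), (6, 18), (6, 27), (6, 28), (7, 3), (7, 4), (7, 13), (7, 18), (7, 27), (7, 28), (8, 3), (8, 4), (8, 13), (8, 18), (8, 27), (8, 28), (9, 3), (9, 4), (9, 13), (9, 18), (9, 27), (9, 28), (10, 3), (10, 4), (10, 13), (10, 18), (10, 27), (10, 28), (11, 3), (11, 4), (11, 13), (11, 18), (11, 27), (11, 28), (12, 3), (12, 4), (12, 13), (12, 18), (12, 27), (12, 28), (13, 3), (13, 4), (13, 13), (13, 18), (13, 27), (13, 28), (14, 3), (14, 4), (14, 13), (14, 18), (14, 27), (14, 28), (15, 3), (15, 4), (15, 13), (15, 18), (15, 27), (15, 28)]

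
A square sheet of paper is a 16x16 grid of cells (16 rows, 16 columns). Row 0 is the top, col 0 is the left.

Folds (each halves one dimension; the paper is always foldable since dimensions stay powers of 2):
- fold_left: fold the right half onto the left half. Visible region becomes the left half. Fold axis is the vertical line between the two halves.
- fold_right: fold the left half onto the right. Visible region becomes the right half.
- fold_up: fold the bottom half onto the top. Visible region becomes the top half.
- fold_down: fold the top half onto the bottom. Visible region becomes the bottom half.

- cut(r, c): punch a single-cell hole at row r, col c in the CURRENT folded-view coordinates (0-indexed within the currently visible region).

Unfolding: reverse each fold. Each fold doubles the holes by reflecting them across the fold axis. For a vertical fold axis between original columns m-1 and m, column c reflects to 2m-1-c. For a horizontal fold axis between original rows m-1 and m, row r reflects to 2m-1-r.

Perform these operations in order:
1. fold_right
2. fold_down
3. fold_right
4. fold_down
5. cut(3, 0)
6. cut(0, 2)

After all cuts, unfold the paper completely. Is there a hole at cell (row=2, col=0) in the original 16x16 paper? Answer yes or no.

Op 1 fold_right: fold axis v@8; visible region now rows[0,16) x cols[8,16) = 16x8
Op 2 fold_down: fold axis h@8; visible region now rows[8,16) x cols[8,16) = 8x8
Op 3 fold_right: fold axis v@12; visible region now rows[8,16) x cols[12,16) = 8x4
Op 4 fold_down: fold axis h@12; visible region now rows[12,16) x cols[12,16) = 4x4
Op 5 cut(3, 0): punch at orig (15,12); cuts so far [(15, 12)]; region rows[12,16) x cols[12,16) = 4x4
Op 6 cut(0, 2): punch at orig (12,14); cuts so far [(12, 14), (15, 12)]; region rows[12,16) x cols[12,16) = 4x4
Unfold 1 (reflect across h@12): 4 holes -> [(8, 12), (11, 14), (12, 14), (15, 12)]
Unfold 2 (reflect across v@12): 8 holes -> [(8, 11), (8, 12), (11, 9), (11, 14), (12, 9), (12, 14), (15, 11), (15, 12)]
Unfold 3 (reflect across h@8): 16 holes -> [(0, 11), (0, 12), (3, 9), (3, 14), (4, 9), (4, 14), (7, 11), (7, 12), (8, 11), (8, 12), (11, 9), (11, 14), (12, 9), (12, 14), (15, 11), (15, 12)]
Unfold 4 (reflect across v@8): 32 holes -> [(0, 3), (0, 4), (0, 11), (0, 12), (3, 1), (3, 6), (3, 9), (3, 14), (4, 1), (4, 6), (4, 9), (4, 14), (7, 3), (7, 4), (7, 11), (7, 12), (8, 3), (8, 4), (8, 11), (8, 12), (11, 1), (11, 6), (11, 9), (11, 14), (12, 1), (12, 6), (12, 9), (12, 14), (15, 3), (15, 4), (15, 11), (15, 12)]
Holes: [(0, 3), (0, 4), (0, 11), (0, 12), (3, 1), (3, 6), (3, 9), (3, 14), (4, 1), (4, 6), (4, 9), (4, 14), (7, 3), (7, 4), (7, 11), (7, 12), (8, 3), (8, 4), (8, 11), (8, 12), (11, 1), (11, 6), (11, 9), (11, 14), (12, 1), (12, 6), (12, 9), (12, 14), (15, 3), (15, 4), (15, 11), (15, 12)]

Answer: no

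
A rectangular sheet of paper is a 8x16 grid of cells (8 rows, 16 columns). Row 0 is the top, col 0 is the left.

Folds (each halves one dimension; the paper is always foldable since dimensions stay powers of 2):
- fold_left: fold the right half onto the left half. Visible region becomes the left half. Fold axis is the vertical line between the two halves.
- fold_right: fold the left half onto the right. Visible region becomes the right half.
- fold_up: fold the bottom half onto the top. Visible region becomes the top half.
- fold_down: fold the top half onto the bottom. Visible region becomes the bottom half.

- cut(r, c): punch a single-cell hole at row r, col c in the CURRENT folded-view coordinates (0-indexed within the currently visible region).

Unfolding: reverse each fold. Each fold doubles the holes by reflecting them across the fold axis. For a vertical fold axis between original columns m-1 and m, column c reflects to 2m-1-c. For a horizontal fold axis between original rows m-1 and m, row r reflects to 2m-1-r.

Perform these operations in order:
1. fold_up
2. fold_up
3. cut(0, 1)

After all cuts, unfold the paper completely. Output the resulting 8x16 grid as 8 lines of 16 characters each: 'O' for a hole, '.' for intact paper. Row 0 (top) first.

Op 1 fold_up: fold axis h@4; visible region now rows[0,4) x cols[0,16) = 4x16
Op 2 fold_up: fold axis h@2; visible region now rows[0,2) x cols[0,16) = 2x16
Op 3 cut(0, 1): punch at orig (0,1); cuts so far [(0, 1)]; region rows[0,2) x cols[0,16) = 2x16
Unfold 1 (reflect across h@2): 2 holes -> [(0, 1), (3, 1)]
Unfold 2 (reflect across h@4): 4 holes -> [(0, 1), (3, 1), (4, 1), (7, 1)]

Answer: .O..............
................
................
.O..............
.O..............
................
................
.O..............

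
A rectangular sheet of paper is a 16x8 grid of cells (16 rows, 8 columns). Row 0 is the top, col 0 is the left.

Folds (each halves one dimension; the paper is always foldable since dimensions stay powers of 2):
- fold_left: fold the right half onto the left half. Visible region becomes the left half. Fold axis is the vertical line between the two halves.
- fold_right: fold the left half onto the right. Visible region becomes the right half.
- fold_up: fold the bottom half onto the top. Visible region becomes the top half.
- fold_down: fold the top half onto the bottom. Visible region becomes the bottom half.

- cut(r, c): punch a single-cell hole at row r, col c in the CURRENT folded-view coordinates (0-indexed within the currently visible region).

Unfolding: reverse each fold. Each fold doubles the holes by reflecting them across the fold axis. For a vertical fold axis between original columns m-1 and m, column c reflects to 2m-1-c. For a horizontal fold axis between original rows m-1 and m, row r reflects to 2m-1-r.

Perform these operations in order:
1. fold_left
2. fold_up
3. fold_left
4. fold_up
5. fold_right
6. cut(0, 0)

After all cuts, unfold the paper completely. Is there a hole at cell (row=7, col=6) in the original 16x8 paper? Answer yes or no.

Op 1 fold_left: fold axis v@4; visible region now rows[0,16) x cols[0,4) = 16x4
Op 2 fold_up: fold axis h@8; visible region now rows[0,8) x cols[0,4) = 8x4
Op 3 fold_left: fold axis v@2; visible region now rows[0,8) x cols[0,2) = 8x2
Op 4 fold_up: fold axis h@4; visible region now rows[0,4) x cols[0,2) = 4x2
Op 5 fold_right: fold axis v@1; visible region now rows[0,4) x cols[1,2) = 4x1
Op 6 cut(0, 0): punch at orig (0,1); cuts so far [(0, 1)]; region rows[0,4) x cols[1,2) = 4x1
Unfold 1 (reflect across v@1): 2 holes -> [(0, 0), (0, 1)]
Unfold 2 (reflect across h@4): 4 holes -> [(0, 0), (0, 1), (7, 0), (7, 1)]
Unfold 3 (reflect across v@2): 8 holes -> [(0, 0), (0, 1), (0, 2), (0, 3), (7, 0), (7, 1), (7, 2), (7, 3)]
Unfold 4 (reflect across h@8): 16 holes -> [(0, 0), (0, 1), (0, 2), (0, 3), (7, 0), (7, 1), (7, 2), (7, 3), (8, 0), (8, 1), (8, 2), (8, 3), (15, 0), (15, 1), (15, 2), (15, 3)]
Unfold 5 (reflect across v@4): 32 holes -> [(0, 0), (0, 1), (0, 2), (0, 3), (0, 4), (0, 5), (0, 6), (0, 7), (7, 0), (7, 1), (7, 2), (7, 3), (7, 4), (7, 5), (7, 6), (7, 7), (8, 0), (8, 1), (8, 2), (8, 3), (8, 4), (8, 5), (8, 6), (8, 7), (15, 0), (15, 1), (15, 2), (15, 3), (15, 4), (15, 5), (15, 6), (15, 7)]
Holes: [(0, 0), (0, 1), (0, 2), (0, 3), (0, 4), (0, 5), (0, 6), (0, 7), (7, 0), (7, 1), (7, 2), (7, 3), (7, 4), (7, 5), (7, 6), (7, 7), (8, 0), (8, 1), (8, 2), (8, 3), (8, 4), (8, 5), (8, 6), (8, 7), (15, 0), (15, 1), (15, 2), (15, 3), (15, 4), (15, 5), (15, 6), (15, 7)]

Answer: yes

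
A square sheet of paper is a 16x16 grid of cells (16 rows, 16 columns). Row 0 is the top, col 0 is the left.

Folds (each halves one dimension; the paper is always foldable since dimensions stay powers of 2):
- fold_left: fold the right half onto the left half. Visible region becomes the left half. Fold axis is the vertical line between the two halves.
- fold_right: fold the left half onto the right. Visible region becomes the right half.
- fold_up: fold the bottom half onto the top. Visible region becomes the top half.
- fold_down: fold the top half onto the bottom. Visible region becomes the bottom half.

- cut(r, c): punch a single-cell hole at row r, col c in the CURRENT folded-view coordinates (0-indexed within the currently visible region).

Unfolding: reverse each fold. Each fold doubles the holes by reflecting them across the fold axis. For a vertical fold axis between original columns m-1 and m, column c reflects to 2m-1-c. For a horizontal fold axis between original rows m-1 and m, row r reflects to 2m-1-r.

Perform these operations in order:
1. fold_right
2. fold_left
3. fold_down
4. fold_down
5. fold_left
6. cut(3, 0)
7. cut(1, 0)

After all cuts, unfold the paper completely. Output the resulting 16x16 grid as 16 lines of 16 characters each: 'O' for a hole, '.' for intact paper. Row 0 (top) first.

Answer: O..OO..OO..OO..O
................
O..OO..OO..OO..O
................
................
O..OO..OO..OO..O
................
O..OO..OO..OO..O
O..OO..OO..OO..O
................
O..OO..OO..OO..O
................
................
O..OO..OO..OO..O
................
O..OO..OO..OO..O

Derivation:
Op 1 fold_right: fold axis v@8; visible region now rows[0,16) x cols[8,16) = 16x8
Op 2 fold_left: fold axis v@12; visible region now rows[0,16) x cols[8,12) = 16x4
Op 3 fold_down: fold axis h@8; visible region now rows[8,16) x cols[8,12) = 8x4
Op 4 fold_down: fold axis h@12; visible region now rows[12,16) x cols[8,12) = 4x4
Op 5 fold_left: fold axis v@10; visible region now rows[12,16) x cols[8,10) = 4x2
Op 6 cut(3, 0): punch at orig (15,8); cuts so far [(15, 8)]; region rows[12,16) x cols[8,10) = 4x2
Op 7 cut(1, 0): punch at orig (13,8); cuts so far [(13, 8), (15, 8)]; region rows[12,16) x cols[8,10) = 4x2
Unfold 1 (reflect across v@10): 4 holes -> [(13, 8), (13, 11), (15, 8), (15, 11)]
Unfold 2 (reflect across h@12): 8 holes -> [(8, 8), (8, 11), (10, 8), (10, 11), (13, 8), (13, 11), (15, 8), (15, 11)]
Unfold 3 (reflect across h@8): 16 holes -> [(0, 8), (0, 11), (2, 8), (2, 11), (5, 8), (5, 11), (7, 8), (7, 11), (8, 8), (8, 11), (10, 8), (10, 11), (13, 8), (13, 11), (15, 8), (15, 11)]
Unfold 4 (reflect across v@12): 32 holes -> [(0, 8), (0, 11), (0, 12), (0, 15), (2, 8), (2, 11), (2, 12), (2, 15), (5, 8), (5, 11), (5, 12), (5, 15), (7, 8), (7, 11), (7, 12), (7, 15), (8, 8), (8, 11), (8, 12), (8, 15), (10, 8), (10, 11), (10, 12), (10, 15), (13, 8), (13, 11), (13, 12), (13, 15), (15, 8), (15, 11), (15, 12), (15, 15)]
Unfold 5 (reflect across v@8): 64 holes -> [(0, 0), (0, 3), (0, 4), (0, 7), (0, 8), (0, 11), (0, 12), (0, 15), (2, 0), (2, 3), (2, 4), (2, 7), (2, 8), (2, 11), (2, 12), (2, 15), (5, 0), (5, 3), (5, 4), (5, 7), (5, 8), (5, 11), (5, 12), (5, 15), (7, 0), (7, 3), (7, 4), (7, 7), (7, 8), (7, 11), (7, 12), (7, 15), (8, 0), (8, 3), (8, 4), (8, 7), (8, 8), (8, 11), (8, 12), (8, 15), (10, 0), (10, 3), (10, 4), (10, 7), (10, 8), (10, 11), (10, 12), (10, 15), (13, 0), (13, 3), (13, 4), (13, 7), (13, 8), (13, 11), (13, 12), (13, 15), (15, 0), (15, 3), (15, 4), (15, 7), (15, 8), (15, 11), (15, 12), (15, 15)]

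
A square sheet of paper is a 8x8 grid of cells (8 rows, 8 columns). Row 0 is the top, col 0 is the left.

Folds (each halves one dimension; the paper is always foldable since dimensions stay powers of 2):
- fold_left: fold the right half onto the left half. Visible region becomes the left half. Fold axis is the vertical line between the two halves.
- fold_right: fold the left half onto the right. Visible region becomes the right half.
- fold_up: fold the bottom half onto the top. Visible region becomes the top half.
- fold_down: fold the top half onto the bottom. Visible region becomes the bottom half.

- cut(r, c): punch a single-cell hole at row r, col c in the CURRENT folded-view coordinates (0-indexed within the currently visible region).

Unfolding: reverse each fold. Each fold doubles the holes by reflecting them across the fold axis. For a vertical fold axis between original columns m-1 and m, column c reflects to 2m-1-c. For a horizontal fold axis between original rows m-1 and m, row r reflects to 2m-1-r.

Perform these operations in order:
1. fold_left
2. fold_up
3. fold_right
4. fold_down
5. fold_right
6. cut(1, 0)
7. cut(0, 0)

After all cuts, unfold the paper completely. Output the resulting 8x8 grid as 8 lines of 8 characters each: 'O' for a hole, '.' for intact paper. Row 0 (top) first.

Answer: OOOOOOOO
OOOOOOOO
OOOOOOOO
OOOOOOOO
OOOOOOOO
OOOOOOOO
OOOOOOOO
OOOOOOOO

Derivation:
Op 1 fold_left: fold axis v@4; visible region now rows[0,8) x cols[0,4) = 8x4
Op 2 fold_up: fold axis h@4; visible region now rows[0,4) x cols[0,4) = 4x4
Op 3 fold_right: fold axis v@2; visible region now rows[0,4) x cols[2,4) = 4x2
Op 4 fold_down: fold axis h@2; visible region now rows[2,4) x cols[2,4) = 2x2
Op 5 fold_right: fold axis v@3; visible region now rows[2,4) x cols[3,4) = 2x1
Op 6 cut(1, 0): punch at orig (3,3); cuts so far [(3, 3)]; region rows[2,4) x cols[3,4) = 2x1
Op 7 cut(0, 0): punch at orig (2,3); cuts so far [(2, 3), (3, 3)]; region rows[2,4) x cols[3,4) = 2x1
Unfold 1 (reflect across v@3): 4 holes -> [(2, 2), (2, 3), (3, 2), (3, 3)]
Unfold 2 (reflect across h@2): 8 holes -> [(0, 2), (0, 3), (1, 2), (1, 3), (2, 2), (2, 3), (3, 2), (3, 3)]
Unfold 3 (reflect across v@2): 16 holes -> [(0, 0), (0, 1), (0, 2), (0, 3), (1, 0), (1, 1), (1, 2), (1, 3), (2, 0), (2, 1), (2, 2), (2, 3), (3, 0), (3, 1), (3, 2), (3, 3)]
Unfold 4 (reflect across h@4): 32 holes -> [(0, 0), (0, 1), (0, 2), (0, 3), (1, 0), (1, 1), (1, 2), (1, 3), (2, 0), (2, 1), (2, 2), (2, 3), (3, 0), (3, 1), (3, 2), (3, 3), (4, 0), (4, 1), (4, 2), (4, 3), (5, 0), (5, 1), (5, 2), (5, 3), (6, 0), (6, 1), (6, 2), (6, 3), (7, 0), (7, 1), (7, 2), (7, 3)]
Unfold 5 (reflect across v@4): 64 holes -> [(0, 0), (0, 1), (0, 2), (0, 3), (0, 4), (0, 5), (0, 6), (0, 7), (1, 0), (1, 1), (1, 2), (1, 3), (1, 4), (1, 5), (1, 6), (1, 7), (2, 0), (2, 1), (2, 2), (2, 3), (2, 4), (2, 5), (2, 6), (2, 7), (3, 0), (3, 1), (3, 2), (3, 3), (3, 4), (3, 5), (3, 6), (3, 7), (4, 0), (4, 1), (4, 2), (4, 3), (4, 4), (4, 5), (4, 6), (4, 7), (5, 0), (5, 1), (5, 2), (5, 3), (5, 4), (5, 5), (5, 6), (5, 7), (6, 0), (6, 1), (6, 2), (6, 3), (6, 4), (6, 5), (6, 6), (6, 7), (7, 0), (7, 1), (7, 2), (7, 3), (7, 4), (7, 5), (7, 6), (7, 7)]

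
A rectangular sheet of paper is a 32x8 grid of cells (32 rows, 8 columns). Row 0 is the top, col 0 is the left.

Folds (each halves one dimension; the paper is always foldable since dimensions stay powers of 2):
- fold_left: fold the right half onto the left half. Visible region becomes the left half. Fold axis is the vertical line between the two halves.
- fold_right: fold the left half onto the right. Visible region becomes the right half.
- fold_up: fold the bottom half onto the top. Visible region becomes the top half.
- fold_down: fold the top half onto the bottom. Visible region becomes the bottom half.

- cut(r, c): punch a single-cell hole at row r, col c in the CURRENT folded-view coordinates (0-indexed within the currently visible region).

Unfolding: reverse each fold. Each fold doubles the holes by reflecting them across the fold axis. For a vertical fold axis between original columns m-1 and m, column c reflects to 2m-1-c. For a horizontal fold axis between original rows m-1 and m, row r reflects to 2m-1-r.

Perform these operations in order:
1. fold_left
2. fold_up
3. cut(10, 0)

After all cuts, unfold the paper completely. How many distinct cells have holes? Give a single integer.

Op 1 fold_left: fold axis v@4; visible region now rows[0,32) x cols[0,4) = 32x4
Op 2 fold_up: fold axis h@16; visible region now rows[0,16) x cols[0,4) = 16x4
Op 3 cut(10, 0): punch at orig (10,0); cuts so far [(10, 0)]; region rows[0,16) x cols[0,4) = 16x4
Unfold 1 (reflect across h@16): 2 holes -> [(10, 0), (21, 0)]
Unfold 2 (reflect across v@4): 4 holes -> [(10, 0), (10, 7), (21, 0), (21, 7)]

Answer: 4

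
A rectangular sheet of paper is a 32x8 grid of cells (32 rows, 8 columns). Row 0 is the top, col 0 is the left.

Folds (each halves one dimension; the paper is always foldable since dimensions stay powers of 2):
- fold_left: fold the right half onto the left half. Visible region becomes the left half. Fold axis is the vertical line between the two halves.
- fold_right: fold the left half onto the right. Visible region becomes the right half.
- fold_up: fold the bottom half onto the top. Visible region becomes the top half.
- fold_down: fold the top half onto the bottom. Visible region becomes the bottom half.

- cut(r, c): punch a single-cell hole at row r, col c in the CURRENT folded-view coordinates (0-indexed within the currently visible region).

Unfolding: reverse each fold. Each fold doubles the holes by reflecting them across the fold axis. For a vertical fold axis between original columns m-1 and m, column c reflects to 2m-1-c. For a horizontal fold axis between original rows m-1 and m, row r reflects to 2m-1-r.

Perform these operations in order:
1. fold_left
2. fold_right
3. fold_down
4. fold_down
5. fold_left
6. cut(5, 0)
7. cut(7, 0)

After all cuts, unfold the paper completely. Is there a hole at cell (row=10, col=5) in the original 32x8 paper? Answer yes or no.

Op 1 fold_left: fold axis v@4; visible region now rows[0,32) x cols[0,4) = 32x4
Op 2 fold_right: fold axis v@2; visible region now rows[0,32) x cols[2,4) = 32x2
Op 3 fold_down: fold axis h@16; visible region now rows[16,32) x cols[2,4) = 16x2
Op 4 fold_down: fold axis h@24; visible region now rows[24,32) x cols[2,4) = 8x2
Op 5 fold_left: fold axis v@3; visible region now rows[24,32) x cols[2,3) = 8x1
Op 6 cut(5, 0): punch at orig (29,2); cuts so far [(29, 2)]; region rows[24,32) x cols[2,3) = 8x1
Op 7 cut(7, 0): punch at orig (31,2); cuts so far [(29, 2), (31, 2)]; region rows[24,32) x cols[2,3) = 8x1
Unfold 1 (reflect across v@3): 4 holes -> [(29, 2), (29, 3), (31, 2), (31, 3)]
Unfold 2 (reflect across h@24): 8 holes -> [(16, 2), (16, 3), (18, 2), (18, 3), (29, 2), (29, 3), (31, 2), (31, 3)]
Unfold 3 (reflect across h@16): 16 holes -> [(0, 2), (0, 3), (2, 2), (2, 3), (13, 2), (13, 3), (15, 2), (15, 3), (16, 2), (16, 3), (18, 2), (18, 3), (29, 2), (29, 3), (31, 2), (31, 3)]
Unfold 4 (reflect across v@2): 32 holes -> [(0, 0), (0, 1), (0, 2), (0, 3), (2, 0), (2, 1), (2, 2), (2, 3), (13, 0), (13, 1), (13, 2), (13, 3), (15, 0), (15, 1), (15, 2), (15, 3), (16, 0), (16, 1), (16, 2), (16, 3), (18, 0), (18, 1), (18, 2), (18, 3), (29, 0), (29, 1), (29, 2), (29, 3), (31, 0), (31, 1), (31, 2), (31, 3)]
Unfold 5 (reflect across v@4): 64 holes -> [(0, 0), (0, 1), (0, 2), (0, 3), (0, 4), (0, 5), (0, 6), (0, 7), (2, 0), (2, 1), (2, 2), (2, 3), (2, 4), (2, 5), (2, 6), (2, 7), (13, 0), (13, 1), (13, 2), (13, 3), (13, 4), (13, 5), (13, 6), (13, 7), (15, 0), (15, 1), (15, 2), (15, 3), (15, 4), (15, 5), (15, 6), (15, 7), (16, 0), (16, 1), (16, 2), (16, 3), (16, 4), (16, 5), (16, 6), (16, 7), (18, 0), (18, 1), (18, 2), (18, 3), (18, 4), (18, 5), (18, 6), (18, 7), (29, 0), (29, 1), (29, 2), (29, 3), (29, 4), (29, 5), (29, 6), (29, 7), (31, 0), (31, 1), (31, 2), (31, 3), (31, 4), (31, 5), (31, 6), (31, 7)]
Holes: [(0, 0), (0, 1), (0, 2), (0, 3), (0, 4), (0, 5), (0, 6), (0, 7), (2, 0), (2, 1), (2, 2), (2, 3), (2, 4), (2, 5), (2, 6), (2, 7), (13, 0), (13, 1), (13, 2), (13, 3), (13, 4), (13, 5), (13, 6), (13, 7), (15, 0), (15, 1), (15, 2), (15, 3), (15, 4), (15, 5), (15, 6), (15, 7), (16, 0), (16, 1), (16, 2), (16, 3), (16, 4), (16, 5), (16, 6), (16, 7), (18, 0), (18, 1), (18, 2), (18, 3), (18, 4), (18, 5), (18, 6), (18, 7), (29, 0), (29, 1), (29, 2), (29, 3), (29, 4), (29, 5), (29, 6), (29, 7), (31, 0), (31, 1), (31, 2), (31, 3), (31, 4), (31, 5), (31, 6), (31, 7)]

Answer: no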